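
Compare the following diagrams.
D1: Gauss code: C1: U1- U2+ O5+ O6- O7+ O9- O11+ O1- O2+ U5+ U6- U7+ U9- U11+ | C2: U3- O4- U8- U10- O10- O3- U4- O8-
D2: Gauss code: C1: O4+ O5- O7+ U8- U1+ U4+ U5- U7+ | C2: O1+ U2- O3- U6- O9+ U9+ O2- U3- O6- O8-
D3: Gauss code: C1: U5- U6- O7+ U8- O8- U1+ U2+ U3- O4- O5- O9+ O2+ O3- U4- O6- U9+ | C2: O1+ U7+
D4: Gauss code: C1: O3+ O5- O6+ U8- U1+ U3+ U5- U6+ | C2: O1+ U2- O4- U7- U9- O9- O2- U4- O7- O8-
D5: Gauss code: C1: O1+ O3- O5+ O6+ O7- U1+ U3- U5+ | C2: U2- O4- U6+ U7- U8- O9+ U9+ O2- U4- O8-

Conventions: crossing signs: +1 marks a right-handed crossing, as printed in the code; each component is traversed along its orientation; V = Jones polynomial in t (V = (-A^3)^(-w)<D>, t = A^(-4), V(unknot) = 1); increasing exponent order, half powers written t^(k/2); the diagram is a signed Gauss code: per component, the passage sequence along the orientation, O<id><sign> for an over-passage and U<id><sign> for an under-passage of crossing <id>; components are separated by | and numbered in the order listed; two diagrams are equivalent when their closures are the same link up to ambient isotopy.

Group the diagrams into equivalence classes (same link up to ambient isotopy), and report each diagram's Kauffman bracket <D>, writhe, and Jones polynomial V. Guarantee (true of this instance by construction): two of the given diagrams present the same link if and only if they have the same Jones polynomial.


classes: {D1, D2, D4, D5} | {D3}
V(D1) = t^(-9/2) - t^(-5/2) - t^(-3/2) - t^(-1/2)  [11 crossings, <D> = A^-7 + A^-3 + A - A^9, w = -3]
V(D2) = t^(-9/2) - t^(-5/2) - t^(-3/2) - t^(-1/2)  [9 crossings, <D> = A^-1 + A^3 + A^7 - A^15, w = -1]
D3 (bracket A^-13 + A^-5; 9 crossings at w = -1): V = -t^(1/2) - t^(5/2)
D4 (bracket A^-7 + A^-3 + A - A^9; 9 crossings at w = -3): V = t^(-9/2) - t^(-5/2) - t^(-3/2) - t^(-1/2)
V(D5) = t^(-9/2) - t^(-5/2) - t^(-3/2) - t^(-1/2)  (w -1, c 9, <D> = A^-1 + A^3 + A^7 - A^15)
note: comparing 5 Jones polynomials yields 2 groups


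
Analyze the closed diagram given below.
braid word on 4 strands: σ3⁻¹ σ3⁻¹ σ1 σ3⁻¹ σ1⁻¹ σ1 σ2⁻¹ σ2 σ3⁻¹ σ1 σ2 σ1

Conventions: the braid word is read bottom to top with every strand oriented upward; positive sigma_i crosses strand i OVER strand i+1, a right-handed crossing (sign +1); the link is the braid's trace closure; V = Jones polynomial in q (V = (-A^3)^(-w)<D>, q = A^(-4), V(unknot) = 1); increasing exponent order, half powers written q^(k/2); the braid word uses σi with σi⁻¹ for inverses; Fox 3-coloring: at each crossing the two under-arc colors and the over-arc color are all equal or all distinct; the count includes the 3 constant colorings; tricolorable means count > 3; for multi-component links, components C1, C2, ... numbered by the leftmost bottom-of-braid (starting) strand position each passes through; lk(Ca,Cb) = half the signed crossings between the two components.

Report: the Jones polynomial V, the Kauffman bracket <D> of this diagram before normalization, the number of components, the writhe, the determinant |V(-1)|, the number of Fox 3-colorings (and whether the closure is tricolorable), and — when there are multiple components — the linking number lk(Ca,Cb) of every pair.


V(q) = -q^(-9/2) + q^(-7/2) - 2q^(-5/2) + 2q^(-3/2) - 3q^(-1/2) + q^(1/2) - q^(3/2) + q^(5/2)
bracket: A^-10 - A^-6 + A^-2 - 3A^2 + 2A^6 - 2A^10 + A^14 - A^18, w = 0
2 components, writhe 0, over 12 crossings
lk(C1,C2) = -2
det 12, colorings 9 of 3^12 — tricolorable
observation: |V(-1)| = 12: so tricolorable, since 3 divides 12


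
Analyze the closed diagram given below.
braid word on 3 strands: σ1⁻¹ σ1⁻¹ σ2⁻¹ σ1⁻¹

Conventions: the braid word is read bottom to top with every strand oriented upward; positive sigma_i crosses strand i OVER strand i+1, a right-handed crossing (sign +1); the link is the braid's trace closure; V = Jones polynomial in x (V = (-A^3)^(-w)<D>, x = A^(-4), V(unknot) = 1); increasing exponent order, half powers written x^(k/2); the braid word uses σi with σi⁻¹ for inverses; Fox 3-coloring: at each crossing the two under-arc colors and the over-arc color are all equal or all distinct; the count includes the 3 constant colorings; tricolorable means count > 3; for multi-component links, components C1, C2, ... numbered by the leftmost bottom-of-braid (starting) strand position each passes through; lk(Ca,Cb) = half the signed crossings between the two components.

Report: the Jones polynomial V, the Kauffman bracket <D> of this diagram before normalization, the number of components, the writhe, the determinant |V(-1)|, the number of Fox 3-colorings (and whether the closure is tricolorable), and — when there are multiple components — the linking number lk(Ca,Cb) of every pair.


V(x) = -x^-4 + x^-3 + x^-1
bracket: A^-8 + 1 - A^4, w = -4
1 component, writhe -4, over 4 crossings
det 3, colorings 9 of 3^4 — tricolorable
observation: w = -4 (over 4 crossings) is diagram-only; (-A^3)^(4) removes it from V


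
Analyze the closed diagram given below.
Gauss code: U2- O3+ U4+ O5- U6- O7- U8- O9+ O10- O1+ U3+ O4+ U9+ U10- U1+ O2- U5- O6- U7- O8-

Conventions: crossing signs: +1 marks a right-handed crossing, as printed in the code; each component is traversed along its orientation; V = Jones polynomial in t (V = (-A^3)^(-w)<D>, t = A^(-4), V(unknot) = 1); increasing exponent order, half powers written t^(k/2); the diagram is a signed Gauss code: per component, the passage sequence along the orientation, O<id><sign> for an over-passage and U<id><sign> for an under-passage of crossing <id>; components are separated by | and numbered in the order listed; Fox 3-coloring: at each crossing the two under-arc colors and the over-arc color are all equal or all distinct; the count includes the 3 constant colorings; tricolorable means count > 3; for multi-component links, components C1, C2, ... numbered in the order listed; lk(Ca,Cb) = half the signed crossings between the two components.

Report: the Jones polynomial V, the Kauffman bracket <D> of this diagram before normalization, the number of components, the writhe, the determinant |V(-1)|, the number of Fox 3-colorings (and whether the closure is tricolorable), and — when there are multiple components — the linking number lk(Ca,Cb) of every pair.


V = -t^-6 + 2t^-5 - 3t^-4 + 4t^-3 - 4t^-2 + 4t^-1 - 2 + 2t - t^2
<D> = -A^-14 + 2A^-10 - 2A^-6 + 4A^-2 - 4A^2 + 4A^6 - 3A^10 + 2A^14 - A^18 (w = -2)
1 component over 10 crossings, w = -2
3 Fox colorings among 3^10, |V(-1)| = 23: not tricolorable
why: |V(-1)| = 23: so not tricolorable, since 3 does not divide 23


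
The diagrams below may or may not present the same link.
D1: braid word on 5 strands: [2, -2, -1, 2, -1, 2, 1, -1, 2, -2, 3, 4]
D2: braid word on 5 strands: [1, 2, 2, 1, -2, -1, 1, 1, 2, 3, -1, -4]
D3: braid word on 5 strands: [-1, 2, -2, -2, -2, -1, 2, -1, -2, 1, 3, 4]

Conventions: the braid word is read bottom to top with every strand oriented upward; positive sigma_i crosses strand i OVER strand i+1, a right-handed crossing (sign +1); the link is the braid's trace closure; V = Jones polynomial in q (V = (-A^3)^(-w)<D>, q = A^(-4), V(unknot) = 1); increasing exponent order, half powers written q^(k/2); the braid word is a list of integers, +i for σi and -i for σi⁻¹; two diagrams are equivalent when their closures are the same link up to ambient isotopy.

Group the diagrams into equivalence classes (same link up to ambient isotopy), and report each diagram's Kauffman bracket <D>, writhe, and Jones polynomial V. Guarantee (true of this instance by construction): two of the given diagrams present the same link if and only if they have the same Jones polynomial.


equivalence classes: {D1} | {D2} | {D3}
D1 (bracket A^-2 - A^2 + A^6 - A^10 + A^14; 12 crossings at w = +2): V = q^-2 - q^-1 + 1 - q + q^2
D2 (bracket -A^-12 + A^-8 - A^-4 + 2 - A^4 + A^8; 12 crossings at w = +4): V = q - q^2 + 2q^3 - q^4 + q^5 - q^6
D3 (bracket A^-2 - A^2 + 2A^6 - A^10 + A^14 - A^18; 12 crossings at w = -2): V = -q^-6 + q^-5 - q^-4 + 2q^-3 - q^-2 + q^-1
key observation: 3 classes among 3 diagrams; unequal V(q) rules out equality


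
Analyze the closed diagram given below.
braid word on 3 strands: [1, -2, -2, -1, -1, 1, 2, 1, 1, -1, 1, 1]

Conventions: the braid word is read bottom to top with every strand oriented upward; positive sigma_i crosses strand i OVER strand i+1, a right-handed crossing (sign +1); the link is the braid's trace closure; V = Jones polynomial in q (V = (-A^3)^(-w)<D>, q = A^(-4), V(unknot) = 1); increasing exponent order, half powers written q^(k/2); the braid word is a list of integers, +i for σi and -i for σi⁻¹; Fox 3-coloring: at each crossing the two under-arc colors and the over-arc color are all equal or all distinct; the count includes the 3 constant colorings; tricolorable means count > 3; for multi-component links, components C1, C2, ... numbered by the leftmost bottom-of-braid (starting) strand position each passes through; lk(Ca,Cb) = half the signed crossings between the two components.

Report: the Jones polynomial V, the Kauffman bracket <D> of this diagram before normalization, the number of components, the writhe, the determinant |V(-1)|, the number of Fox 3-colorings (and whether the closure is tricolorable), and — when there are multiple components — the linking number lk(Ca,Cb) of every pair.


V = q^-1 - 1 + 2q - 2q^2 + 2q^3 - 2q^4 + q^5
<D> = A^-14 - 2A^-10 + 2A^-6 - 2A^-2 + 2A^2 - A^6 + A^10 (w = +2)
1 component over 12 crossings, w = +2
3 Fox colorings among 3^12, |V(-1)| = 11: not tricolorable
why: free reduction leaves σ1 σ2⁻¹ σ2⁻¹ σ1⁻¹ σ2 σ1 σ1 σ1 of the original 12 letters


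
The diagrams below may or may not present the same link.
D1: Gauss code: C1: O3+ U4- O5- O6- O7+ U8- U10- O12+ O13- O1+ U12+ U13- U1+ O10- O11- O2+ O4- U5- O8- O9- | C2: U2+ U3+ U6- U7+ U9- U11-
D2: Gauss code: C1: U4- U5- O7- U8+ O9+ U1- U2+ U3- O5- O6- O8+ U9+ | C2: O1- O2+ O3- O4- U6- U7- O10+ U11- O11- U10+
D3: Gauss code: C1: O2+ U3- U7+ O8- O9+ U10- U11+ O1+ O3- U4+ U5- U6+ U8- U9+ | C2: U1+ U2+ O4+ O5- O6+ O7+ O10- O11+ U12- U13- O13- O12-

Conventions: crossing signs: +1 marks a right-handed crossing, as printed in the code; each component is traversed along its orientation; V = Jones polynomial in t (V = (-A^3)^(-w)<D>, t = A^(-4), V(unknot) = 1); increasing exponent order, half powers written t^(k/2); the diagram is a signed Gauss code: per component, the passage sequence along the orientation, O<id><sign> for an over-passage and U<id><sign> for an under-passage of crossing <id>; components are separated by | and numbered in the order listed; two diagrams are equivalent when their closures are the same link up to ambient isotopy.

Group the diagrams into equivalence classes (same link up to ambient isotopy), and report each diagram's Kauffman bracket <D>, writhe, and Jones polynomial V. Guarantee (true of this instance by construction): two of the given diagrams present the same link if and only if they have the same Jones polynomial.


equivalence classes: {D1} | {D2} | {D3}
D1 (bracket A^-7 + A^-3 + A - A^9; 13 crossings at w = -3): V = t^(-9/2) - t^(-5/2) - t^(-3/2) - t^(-1/2)
V(D2) = -t^(-9/2) - t^(-5/2) + t^(-3/2) - t^(-1/2)  (w -3, c 11, <D> = A^-7 - A^-3 + A + A^9)
V(D3) = -t^(1/2) + t^(3/2) - t^(5/2) - t^(9/2)  (w +1, c 13, <D> = A^-15 + A^-7 - A^-3 + A)
observation: 3 classes among 3 diagrams; unequal V(t) rules out equality


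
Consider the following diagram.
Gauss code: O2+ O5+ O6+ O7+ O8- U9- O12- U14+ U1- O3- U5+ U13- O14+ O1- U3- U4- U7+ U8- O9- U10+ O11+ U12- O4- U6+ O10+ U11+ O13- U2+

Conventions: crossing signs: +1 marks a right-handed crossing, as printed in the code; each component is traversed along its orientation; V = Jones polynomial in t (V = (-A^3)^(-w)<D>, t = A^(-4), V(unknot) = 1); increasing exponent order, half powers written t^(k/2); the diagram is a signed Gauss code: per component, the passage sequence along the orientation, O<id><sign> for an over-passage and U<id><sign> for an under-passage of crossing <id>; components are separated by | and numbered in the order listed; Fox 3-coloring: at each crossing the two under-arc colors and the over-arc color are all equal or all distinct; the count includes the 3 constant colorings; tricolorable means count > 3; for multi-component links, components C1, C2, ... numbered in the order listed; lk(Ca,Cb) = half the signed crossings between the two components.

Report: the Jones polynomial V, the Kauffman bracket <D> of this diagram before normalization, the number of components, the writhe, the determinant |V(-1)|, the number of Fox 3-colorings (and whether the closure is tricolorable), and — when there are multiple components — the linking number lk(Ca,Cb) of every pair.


V(t) = -t^-3 + 2t^-2 - 2t^-1 + 3 - 2t + 2t^2 - t^3
bracket: -A^-12 + 2A^-8 - 2A^-4 + 3 - 2A^4 + 2A^8 - A^12, w = 0
1 component, writhe 0, over 14 crossings
det 13, colorings 3 of 3^14 — not tricolorable
observation: det 13 = |V(-1)|; not divisible by 3, so not tricolorable


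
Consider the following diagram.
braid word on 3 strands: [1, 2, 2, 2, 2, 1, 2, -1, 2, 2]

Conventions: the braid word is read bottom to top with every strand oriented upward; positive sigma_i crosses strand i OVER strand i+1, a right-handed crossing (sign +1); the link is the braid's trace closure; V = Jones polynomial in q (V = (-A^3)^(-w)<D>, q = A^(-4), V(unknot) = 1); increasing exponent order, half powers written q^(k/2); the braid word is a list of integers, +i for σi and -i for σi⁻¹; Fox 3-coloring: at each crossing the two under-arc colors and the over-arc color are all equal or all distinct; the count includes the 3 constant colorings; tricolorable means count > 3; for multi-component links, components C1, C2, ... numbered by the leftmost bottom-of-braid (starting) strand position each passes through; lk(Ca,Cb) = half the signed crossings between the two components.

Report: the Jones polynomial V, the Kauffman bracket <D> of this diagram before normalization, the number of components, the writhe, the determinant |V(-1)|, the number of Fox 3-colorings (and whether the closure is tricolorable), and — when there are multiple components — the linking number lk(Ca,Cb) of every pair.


Jones polynomial: V(q) = q^3 + q^5 - q^8
<D> = -A^-8 + A^4 + A^12; writhe +8
components 1, writhe +8 (10 crossings)
3-colorings: 9 of 3^10, det 3 — tricolorable
note: det 3 = |V(-1)|; divisible by 3, so tricolorable


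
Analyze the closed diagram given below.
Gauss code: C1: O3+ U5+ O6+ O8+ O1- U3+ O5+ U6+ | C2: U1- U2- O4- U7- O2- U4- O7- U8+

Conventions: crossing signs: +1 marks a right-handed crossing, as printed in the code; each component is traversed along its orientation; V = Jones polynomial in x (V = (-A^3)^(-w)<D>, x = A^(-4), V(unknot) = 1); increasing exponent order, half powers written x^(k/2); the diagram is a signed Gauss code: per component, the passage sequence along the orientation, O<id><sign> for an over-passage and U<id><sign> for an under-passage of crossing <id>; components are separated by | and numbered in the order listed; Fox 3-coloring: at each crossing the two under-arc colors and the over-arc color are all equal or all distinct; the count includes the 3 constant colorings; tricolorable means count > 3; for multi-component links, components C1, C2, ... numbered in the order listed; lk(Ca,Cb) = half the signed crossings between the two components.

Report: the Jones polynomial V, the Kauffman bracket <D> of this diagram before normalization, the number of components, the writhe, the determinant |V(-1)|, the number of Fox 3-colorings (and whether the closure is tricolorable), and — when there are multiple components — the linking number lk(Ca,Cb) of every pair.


Jones polynomial: V(x) = x^(-7/2) - 2x^(-1/2) - 2x^(1/2) + x^(7/2)
<D> = A^-14 - 2A^-2 - 2A^2 + A^14; writhe 0
components 2, writhe 0 (8 crossings)
linking number lk(C1,C2) = 0
3-colorings: 81 of 3^8, det 0 — tricolorable
note: V is palindromic (span 7, det 0): x -> 1/x fixes it; necessary, not sufficient, for amphichirality


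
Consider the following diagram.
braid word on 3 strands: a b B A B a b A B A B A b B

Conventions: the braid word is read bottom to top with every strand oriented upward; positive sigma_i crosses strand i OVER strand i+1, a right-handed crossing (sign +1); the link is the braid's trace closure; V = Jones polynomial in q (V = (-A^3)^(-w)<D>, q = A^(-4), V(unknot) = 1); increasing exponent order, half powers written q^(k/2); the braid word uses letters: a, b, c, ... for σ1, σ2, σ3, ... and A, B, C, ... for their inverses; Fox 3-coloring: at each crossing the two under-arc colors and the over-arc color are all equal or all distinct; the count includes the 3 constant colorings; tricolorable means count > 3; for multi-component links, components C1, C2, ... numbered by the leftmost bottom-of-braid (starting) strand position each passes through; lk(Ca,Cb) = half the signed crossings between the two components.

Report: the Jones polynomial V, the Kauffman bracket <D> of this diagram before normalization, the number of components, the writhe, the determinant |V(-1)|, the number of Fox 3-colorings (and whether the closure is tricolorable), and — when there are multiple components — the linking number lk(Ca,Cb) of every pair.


V = -q^-4 + q^-3 + q^-1
<D> = A^-8 + 1 - A^4 (w = -4)
1 component over 14 crossings, w = -4
9 Fox colorings among 3^14, |V(-1)| = 3: tricolorable
why: w = -4 shifts under R1 moves; the (-A^3)^(4) factor cancels that in V


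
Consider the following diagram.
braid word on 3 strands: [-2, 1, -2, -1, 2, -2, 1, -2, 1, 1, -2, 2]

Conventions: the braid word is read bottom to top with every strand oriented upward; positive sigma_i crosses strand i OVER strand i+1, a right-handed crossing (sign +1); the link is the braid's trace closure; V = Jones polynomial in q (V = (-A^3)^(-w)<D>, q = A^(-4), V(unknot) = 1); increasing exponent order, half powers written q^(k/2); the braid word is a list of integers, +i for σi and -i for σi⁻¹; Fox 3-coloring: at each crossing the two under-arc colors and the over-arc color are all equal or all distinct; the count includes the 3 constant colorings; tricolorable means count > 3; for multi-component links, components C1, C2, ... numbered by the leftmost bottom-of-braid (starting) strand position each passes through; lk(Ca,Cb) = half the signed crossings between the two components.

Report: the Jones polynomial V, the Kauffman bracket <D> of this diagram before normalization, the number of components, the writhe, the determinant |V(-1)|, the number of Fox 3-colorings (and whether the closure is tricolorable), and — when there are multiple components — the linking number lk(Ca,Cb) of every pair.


V = -q^-3 + 2q^-2 - 2q^-1 + 3 - 2q + 2q^2 - q^3
<D> = -A^-12 + 2A^-8 - 2A^-4 + 3 - 2A^4 + 2A^8 - A^12 (w = 0)
1 component over 12 crossings, w = 0
3 Fox colorings among 3^12, |V(-1)| = 13: not tricolorable
why: the word shrinks to σ2⁻¹ σ1 σ2⁻¹ σ2⁻¹ σ1 σ1 after cancelling


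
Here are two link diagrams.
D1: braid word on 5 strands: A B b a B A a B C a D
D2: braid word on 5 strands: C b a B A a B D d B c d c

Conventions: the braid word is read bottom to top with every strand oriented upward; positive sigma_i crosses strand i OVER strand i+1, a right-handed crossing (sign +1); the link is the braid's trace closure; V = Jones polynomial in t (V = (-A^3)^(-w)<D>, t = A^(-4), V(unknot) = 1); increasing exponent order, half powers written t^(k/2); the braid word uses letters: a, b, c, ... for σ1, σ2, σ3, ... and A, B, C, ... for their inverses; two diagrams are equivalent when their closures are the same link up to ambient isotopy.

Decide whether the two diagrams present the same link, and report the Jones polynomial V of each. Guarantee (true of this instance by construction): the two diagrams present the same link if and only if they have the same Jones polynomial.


equivalent: yes
V(D1) = -t^(-5/2) - t^(-1/2)  (w -3, c 11, <D> = A^-7 + A)
D2 (bracket A^5 + A^13; 13 crossings at w = +1): V = -t^(-5/2) - t^(-1/2)
why: D2 (13 crossings) and D1 (11) are Markov-related braid presentations


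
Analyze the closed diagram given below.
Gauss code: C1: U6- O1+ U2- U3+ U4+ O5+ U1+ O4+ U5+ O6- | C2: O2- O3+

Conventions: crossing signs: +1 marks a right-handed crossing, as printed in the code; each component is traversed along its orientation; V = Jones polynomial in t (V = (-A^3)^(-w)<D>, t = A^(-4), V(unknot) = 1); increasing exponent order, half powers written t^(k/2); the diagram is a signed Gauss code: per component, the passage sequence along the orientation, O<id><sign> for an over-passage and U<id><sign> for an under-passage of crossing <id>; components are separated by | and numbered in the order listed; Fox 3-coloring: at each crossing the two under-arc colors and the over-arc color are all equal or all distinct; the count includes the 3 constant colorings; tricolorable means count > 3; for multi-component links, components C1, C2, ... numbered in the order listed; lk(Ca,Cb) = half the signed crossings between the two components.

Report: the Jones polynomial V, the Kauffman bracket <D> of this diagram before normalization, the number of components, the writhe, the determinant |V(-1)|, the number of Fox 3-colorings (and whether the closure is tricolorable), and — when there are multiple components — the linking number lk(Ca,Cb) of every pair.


V(t) = -t^(1/2) - t^(3/2) - t^(5/2) + t^(9/2)
bracket: A^-12 - A^-4 - 1 - A^4, w = +2
2 components, writhe +2, over 6 crossings
lk(C1,C2) = 0
det 0, colorings 27 of 3^7 — tricolorable
observation: the span of V is 4, within the link bound 6 + 2 - 1


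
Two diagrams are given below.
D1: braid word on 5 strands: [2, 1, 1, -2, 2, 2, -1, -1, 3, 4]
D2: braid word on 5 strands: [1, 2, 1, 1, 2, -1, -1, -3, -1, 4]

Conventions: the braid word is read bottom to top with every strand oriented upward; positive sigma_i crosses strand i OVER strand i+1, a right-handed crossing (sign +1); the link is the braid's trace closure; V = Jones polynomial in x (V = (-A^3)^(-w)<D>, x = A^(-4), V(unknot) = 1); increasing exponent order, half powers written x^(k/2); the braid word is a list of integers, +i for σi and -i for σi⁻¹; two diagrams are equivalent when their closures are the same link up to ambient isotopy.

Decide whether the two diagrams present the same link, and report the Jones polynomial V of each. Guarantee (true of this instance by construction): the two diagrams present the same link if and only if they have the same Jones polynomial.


equivalent: yes
V(D1) = 2 + x^2 + x^4  (w +4, c 10, <D> = A^-4 + A^4 + 2A^12)
D2 (bracket A^-10 + A^-2 + 2A^6; 10 crossings at w = +2): V = 2 + x^2 + x^4
why: D2 (10 crossings) and D1 (10) are Markov-related braid presentations


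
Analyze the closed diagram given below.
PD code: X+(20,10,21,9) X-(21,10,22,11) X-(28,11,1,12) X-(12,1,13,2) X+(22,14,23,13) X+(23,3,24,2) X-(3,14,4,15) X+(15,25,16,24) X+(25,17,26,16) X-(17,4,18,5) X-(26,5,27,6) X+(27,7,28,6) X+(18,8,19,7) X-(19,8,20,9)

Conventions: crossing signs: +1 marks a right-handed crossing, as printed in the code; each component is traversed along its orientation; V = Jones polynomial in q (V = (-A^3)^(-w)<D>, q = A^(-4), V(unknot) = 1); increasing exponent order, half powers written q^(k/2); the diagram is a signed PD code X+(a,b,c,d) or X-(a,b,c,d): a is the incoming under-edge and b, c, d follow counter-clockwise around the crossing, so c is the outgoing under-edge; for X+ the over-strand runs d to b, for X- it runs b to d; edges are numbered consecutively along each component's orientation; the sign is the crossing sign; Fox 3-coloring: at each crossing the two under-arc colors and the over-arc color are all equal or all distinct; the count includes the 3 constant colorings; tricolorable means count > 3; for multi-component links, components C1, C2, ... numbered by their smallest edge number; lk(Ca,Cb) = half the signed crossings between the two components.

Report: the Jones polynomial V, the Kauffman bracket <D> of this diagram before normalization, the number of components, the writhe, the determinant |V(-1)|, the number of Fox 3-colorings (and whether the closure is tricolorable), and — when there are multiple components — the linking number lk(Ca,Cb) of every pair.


Jones polynomial: V(q) = -q^-3 + q^-2 - q^-1 + 3 - q + q^2 - q^3
<D> = -A^-12 + A^-8 - A^-4 + 3 - A^4 + A^8 - A^12; writhe 0
components 1, writhe 0 (14 crossings)
3-colorings: 27 of 3^14, det 9 — tricolorable
note: V is palindromic (span 6, det 9): q -> 1/q fixes it; necessary, not sufficient, for amphichirality


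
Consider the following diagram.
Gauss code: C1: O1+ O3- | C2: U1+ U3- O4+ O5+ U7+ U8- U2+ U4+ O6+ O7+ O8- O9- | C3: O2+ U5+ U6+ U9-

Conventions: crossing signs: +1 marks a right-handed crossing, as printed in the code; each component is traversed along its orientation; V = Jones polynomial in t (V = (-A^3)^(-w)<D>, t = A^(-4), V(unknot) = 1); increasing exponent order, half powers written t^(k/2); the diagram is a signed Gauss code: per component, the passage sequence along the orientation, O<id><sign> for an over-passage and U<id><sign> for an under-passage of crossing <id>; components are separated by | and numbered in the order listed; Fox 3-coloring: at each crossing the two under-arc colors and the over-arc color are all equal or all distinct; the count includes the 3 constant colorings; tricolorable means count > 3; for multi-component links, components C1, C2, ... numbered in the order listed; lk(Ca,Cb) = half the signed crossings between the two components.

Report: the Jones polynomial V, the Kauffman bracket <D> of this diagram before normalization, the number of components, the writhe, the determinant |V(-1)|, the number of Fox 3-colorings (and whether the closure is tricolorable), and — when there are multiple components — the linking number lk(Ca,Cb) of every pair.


V = 1 + t + t^2 + t^3
<D> = -A^-3 - A - A^5 - A^9 (w = +3)
3 components over 9 crossings, w = +3
lk(C1,C2): 0
lk(C1,C3) = 0
linking number lk(C2,C3) = +1
9 Fox colorings among 3^10, |V(-1)| = 0: tricolorable
why: |V(-1)| = 0: so tricolorable, since 3 divides 0


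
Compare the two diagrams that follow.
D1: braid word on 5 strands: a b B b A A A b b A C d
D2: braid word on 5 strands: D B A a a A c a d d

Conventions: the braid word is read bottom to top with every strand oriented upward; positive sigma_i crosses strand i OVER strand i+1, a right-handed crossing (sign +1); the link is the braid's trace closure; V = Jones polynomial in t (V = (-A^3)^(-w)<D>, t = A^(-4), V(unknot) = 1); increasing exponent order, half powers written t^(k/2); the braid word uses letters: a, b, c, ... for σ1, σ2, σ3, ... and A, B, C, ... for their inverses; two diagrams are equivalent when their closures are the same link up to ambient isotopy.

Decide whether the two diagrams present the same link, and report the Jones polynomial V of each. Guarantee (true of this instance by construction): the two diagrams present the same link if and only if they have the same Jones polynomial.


same link: no
V(D1) = -t^-3 + t^-2 - t^-1 + 3 - t + t^2 - t^3  [12 crossings, <D> = -A^-12 + A^-8 - A^-4 + 3 - A^4 + A^8 - A^12, w = 0]
V(D2) = 1  (w +2, c 10, <D> = A^6)
note: comparing 2 Jones polynomials yields 2 groups


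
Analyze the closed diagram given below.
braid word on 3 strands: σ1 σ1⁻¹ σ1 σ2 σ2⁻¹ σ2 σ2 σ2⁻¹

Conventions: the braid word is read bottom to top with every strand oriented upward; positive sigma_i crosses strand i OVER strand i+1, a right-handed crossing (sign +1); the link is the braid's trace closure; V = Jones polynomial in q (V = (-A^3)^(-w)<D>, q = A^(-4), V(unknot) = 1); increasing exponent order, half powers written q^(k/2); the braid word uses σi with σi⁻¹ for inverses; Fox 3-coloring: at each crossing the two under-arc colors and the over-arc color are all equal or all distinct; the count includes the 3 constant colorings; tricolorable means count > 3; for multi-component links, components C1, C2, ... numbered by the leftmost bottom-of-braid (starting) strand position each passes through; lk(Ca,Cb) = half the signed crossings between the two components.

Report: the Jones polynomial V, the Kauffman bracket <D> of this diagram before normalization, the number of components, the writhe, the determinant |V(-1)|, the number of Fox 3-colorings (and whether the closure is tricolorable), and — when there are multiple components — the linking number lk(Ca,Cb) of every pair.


Jones polynomial: V(q) = 1
<D> = A^6; writhe +2
components 1, writhe +2 (8 crossings)
3-colorings: 3 of 3^8, det 1 — not tricolorable
note: w = +2 shifts under R1 moves; the (-A^3)^(-2) factor cancels that in V


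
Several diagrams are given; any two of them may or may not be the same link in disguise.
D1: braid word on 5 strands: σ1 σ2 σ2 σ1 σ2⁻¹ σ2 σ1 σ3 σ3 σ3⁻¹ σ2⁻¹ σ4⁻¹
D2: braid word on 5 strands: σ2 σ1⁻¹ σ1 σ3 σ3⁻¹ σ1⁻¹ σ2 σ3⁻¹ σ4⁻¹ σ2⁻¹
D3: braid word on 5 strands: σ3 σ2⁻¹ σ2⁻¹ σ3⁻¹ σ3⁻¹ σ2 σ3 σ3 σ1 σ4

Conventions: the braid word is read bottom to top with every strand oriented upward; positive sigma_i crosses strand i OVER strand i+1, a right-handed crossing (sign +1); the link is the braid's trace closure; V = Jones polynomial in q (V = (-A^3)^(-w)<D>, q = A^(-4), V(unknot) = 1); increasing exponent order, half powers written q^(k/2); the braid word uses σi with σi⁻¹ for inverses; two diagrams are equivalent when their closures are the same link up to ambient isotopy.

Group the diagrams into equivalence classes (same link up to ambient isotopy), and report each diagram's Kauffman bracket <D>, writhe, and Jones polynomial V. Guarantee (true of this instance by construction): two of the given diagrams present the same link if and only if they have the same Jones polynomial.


equivalence classes: {D1} | {D2} | {D3}
D1 (bracket -A^-12 + A^-8 - A^-4 + 2 - A^4 + A^8; 12 crossings at w = +4): V = q - q^2 + 2q^3 - q^4 + q^5 - q^6
D2 (bracket A^-6; 10 crossings at w = -2): V = 1
V(D3) = -q^-3 + 2q^-2 - 2q^-1 + 3 - 2q + 2q^2 - q^3  (w +2, c 10, <D> = -A^-6 + 2A^-2 - 2A^2 + 3A^6 - 2A^10 + 2A^14 - A^18)
observation: comparing 3 Jones polynomials yields 3 groups


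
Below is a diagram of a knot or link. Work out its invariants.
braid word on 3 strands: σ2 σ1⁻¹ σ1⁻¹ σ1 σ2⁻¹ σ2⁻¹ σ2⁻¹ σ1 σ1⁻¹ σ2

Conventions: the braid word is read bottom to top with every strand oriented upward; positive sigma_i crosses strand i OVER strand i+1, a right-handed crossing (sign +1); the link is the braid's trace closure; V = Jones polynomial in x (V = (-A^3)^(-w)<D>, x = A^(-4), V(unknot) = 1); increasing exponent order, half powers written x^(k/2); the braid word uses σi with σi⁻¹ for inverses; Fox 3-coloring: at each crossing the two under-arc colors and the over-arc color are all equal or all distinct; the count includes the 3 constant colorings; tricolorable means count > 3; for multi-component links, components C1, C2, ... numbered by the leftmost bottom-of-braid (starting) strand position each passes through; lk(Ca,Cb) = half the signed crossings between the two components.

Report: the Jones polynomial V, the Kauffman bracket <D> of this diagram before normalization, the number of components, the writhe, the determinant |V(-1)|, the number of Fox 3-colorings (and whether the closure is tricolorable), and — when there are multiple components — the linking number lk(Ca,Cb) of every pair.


V(x) = 1
bracket: A^-6, w = -2
1 component, writhe -2, over 10 crossings
det 1, colorings 3 of 3^10 — not tricolorable
observation: w = -2 shifts under R1 moves; the (-A^3)^(2) factor cancels that in V


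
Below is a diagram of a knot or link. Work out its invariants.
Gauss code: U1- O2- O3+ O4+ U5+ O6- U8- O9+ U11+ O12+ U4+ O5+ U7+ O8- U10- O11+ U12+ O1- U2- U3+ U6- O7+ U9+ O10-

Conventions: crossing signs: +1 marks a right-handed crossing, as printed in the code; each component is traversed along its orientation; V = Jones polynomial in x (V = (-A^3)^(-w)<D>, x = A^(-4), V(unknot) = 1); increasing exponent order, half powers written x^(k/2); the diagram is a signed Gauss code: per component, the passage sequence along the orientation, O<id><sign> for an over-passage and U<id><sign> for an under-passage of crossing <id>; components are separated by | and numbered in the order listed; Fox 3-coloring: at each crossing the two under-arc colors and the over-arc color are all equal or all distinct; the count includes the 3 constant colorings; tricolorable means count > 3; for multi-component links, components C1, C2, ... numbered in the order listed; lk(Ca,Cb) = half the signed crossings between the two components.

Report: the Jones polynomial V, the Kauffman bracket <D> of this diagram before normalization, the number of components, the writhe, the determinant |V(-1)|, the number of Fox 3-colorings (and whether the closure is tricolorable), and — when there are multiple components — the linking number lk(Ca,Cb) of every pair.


Jones polynomial: V(x) = x^-3 - 4x^-2 + 8x^-1 - 11 + 15x - 16x^2 + 15x^3 - 12x^4 + 8x^5 - 4x^6 + x^7
<D> = A^-22 - 4A^-18 + 8A^-14 - 12A^-10 + 15A^-6 - 16A^-2 + 15A^2 - 11A^6 + 8A^10 - 4A^14 + A^18; writhe +2
components 1, writhe +2 (12 crossings)
3-colorings: 3 of 3^12, det 95 — not tricolorable
note: w = +2 (over 12 crossings) is diagram-only; (-A^3)^(-2) removes it from V


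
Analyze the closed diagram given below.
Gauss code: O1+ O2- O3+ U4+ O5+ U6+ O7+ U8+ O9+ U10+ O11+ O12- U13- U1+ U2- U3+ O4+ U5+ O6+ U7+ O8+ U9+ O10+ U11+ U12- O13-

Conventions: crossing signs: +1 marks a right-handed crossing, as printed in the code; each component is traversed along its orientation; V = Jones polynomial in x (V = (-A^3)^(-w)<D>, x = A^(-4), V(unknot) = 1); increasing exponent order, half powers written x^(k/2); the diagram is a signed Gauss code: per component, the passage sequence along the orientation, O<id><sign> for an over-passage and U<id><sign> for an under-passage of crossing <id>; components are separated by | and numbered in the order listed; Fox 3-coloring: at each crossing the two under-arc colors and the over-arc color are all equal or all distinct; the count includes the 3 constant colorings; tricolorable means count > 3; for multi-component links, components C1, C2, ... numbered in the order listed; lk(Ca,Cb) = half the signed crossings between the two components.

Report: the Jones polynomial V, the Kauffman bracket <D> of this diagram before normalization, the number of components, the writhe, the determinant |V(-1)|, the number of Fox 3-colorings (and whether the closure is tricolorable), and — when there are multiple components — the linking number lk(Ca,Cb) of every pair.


V = x^3 + x^5 - x^6 + x^7 - x^8 + x^9 - x^10
<D> = A^-19 - A^-15 + A^-11 - A^-7 + A^-3 - A - A^9 (w = +7)
1 component over 13 crossings, w = +7
3 Fox colorings among 3^13, |V(-1)| = 7: not tricolorable
why: w = +7 (over 13 crossings) is diagram-only; (-A^3)^(-7) removes it from V


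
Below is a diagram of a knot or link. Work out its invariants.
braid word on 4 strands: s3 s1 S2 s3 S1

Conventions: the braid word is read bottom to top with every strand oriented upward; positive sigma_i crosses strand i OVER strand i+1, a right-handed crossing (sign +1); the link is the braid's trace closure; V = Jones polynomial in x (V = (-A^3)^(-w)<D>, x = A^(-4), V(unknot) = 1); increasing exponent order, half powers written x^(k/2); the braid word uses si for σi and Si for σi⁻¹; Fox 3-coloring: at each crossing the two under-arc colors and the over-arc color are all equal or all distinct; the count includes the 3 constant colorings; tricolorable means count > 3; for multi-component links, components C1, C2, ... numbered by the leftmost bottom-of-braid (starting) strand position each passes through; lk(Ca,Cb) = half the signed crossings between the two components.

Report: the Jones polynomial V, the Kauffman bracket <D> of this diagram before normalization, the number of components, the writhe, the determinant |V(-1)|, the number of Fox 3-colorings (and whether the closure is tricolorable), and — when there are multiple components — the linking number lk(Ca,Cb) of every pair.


Jones polynomial: V(x) = 1 + x + x^2 + x^3
<D> = -A^-9 - A^-5 - A^-1 - A^3; writhe +1
components 3, writhe +1 (5 crossings)
linking number lk(C1,C2) = 0
lk(C1,C3): +1
lk(C2,C3) = 0
3-colorings: 9 of 3^5, det 0 — tricolorable
note: w = +1 (over 5 crossings) is diagram-only; (-A^3)^(-1) removes it from V


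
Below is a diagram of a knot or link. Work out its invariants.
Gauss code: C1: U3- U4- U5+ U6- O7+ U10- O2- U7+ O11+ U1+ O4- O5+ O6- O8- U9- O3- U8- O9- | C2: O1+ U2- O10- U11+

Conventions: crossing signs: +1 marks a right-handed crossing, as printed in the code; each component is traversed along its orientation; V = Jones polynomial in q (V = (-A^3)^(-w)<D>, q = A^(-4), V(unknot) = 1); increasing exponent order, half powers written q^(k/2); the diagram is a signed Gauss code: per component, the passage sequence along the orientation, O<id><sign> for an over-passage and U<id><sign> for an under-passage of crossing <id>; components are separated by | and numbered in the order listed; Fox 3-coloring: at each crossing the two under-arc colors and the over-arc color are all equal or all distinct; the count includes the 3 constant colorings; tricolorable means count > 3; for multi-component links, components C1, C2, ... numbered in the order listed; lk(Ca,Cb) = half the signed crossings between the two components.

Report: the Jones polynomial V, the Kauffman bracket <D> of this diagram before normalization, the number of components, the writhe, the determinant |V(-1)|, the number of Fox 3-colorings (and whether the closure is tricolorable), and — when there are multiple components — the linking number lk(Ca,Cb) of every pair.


Jones polynomial: V(q) = q^(-11/2) - 2q^(-9/2) + 3q^(-7/2) - 4q^(-5/2) + 4q^(-3/2) - 5q^(-1/2) + 2q^(1/2) - 2q^(3/2) + q^(5/2)
<D> = -A^-19 + 2A^-15 - 2A^-11 + 5A^-7 - 4A^-3 + 4A - 3A^5 + 2A^9 - A^13; writhe -3
components 2, writhe -3 (11 crossings)
linking number lk(C1,C2) = 0
3-colorings: 9 of 3^11, det 24 — tricolorable
note: the span of V is 8, within the link bound 11 + 2 - 1


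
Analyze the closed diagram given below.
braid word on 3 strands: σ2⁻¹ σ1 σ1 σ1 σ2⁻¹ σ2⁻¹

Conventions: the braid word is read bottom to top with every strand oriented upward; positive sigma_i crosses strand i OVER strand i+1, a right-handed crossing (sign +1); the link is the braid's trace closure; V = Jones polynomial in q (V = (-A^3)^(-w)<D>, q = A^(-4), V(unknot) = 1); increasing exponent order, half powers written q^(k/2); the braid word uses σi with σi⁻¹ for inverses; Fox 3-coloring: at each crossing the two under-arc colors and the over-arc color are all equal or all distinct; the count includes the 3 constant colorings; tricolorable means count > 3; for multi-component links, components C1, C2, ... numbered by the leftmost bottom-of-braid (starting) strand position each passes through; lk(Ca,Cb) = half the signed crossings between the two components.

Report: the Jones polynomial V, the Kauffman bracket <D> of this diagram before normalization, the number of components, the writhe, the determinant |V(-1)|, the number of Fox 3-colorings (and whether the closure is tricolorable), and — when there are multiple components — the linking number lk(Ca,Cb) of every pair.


V(q) = -q^-3 + q^-2 - q^-1 + 3 - q + q^2 - q^3
bracket: -A^-12 + A^-8 - A^-4 + 3 - A^4 + A^8 - A^12, w = 0
1 component, writhe 0, over 6 crossings
det 9, colorings 27 of 3^6 — tricolorable
observation: |V(-1)| = 9: so tricolorable, since 3 divides 9


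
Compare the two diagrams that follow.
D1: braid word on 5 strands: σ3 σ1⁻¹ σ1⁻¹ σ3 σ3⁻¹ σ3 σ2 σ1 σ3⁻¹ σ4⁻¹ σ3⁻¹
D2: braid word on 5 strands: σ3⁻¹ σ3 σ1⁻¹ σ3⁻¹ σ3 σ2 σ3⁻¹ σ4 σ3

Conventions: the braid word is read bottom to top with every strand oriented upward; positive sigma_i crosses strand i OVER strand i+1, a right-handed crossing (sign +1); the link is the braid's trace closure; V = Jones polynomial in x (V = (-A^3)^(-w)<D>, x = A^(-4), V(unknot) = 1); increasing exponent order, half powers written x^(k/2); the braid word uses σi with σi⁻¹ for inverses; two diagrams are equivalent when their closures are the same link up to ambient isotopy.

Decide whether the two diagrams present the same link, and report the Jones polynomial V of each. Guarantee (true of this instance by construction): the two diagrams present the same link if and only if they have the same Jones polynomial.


equivalent: yes
D1 (bracket A^-5 + A^-1; 11 crossings at w = -1): V = -x^(-1/2) - x^(1/2)
V(D2) = -x^(-1/2) - x^(1/2)  (w +1, c 9, <D> = A + A^5)
key observation: one V(x) for all 2 diagrams — one class (guaranteed)
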